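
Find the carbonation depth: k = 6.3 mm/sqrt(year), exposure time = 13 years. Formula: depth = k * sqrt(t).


depth = k * sqrt(t)
= 6.3 * sqrt(13)
= 22.71 mm

22.71


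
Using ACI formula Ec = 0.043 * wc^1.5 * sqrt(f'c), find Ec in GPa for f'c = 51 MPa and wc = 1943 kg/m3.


Ec = 0.043 * 1943^1.5 * sqrt(51) / 1000
= 26.3 GPa

26.3


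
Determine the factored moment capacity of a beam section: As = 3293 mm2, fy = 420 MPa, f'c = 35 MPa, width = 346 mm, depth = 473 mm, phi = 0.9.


a = As * fy / (0.85 * f'c * b)
= 3293 * 420 / (0.85 * 35 * 346)
= 134.3625 mm
Mn = As * fy * (d - a/2) / 10^6
= 561.2717 kN-m
phi*Mn = 0.9 * 561.2717 = 505.14 kN-m

505.14


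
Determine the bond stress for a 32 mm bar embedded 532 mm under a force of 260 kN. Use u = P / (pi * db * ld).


u = P / (pi * db * ld)
= 260 * 1000 / (pi * 32 * 532)
= 4.861 MPa

4.861


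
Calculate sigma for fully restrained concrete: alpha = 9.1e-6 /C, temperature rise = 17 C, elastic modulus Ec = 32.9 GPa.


sigma = alpha * dT * Ec
= 9.1e-6 * 17 * 32.9 * 1000
= 5.09 MPa

5.09


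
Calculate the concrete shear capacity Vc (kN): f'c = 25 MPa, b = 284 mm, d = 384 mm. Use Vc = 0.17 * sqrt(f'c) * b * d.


Vc = 0.17 * sqrt(25) * 284 * 384 / 1000
= 92.7 kN

92.7


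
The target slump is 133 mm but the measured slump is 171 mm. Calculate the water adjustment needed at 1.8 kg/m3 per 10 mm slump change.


Difference = 133 - 171 = -38 mm
Water adjustment = -38 * 1.8 / 10 = -6.8 kg/m3

-6.8


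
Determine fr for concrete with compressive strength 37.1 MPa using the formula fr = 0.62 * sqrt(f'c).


fr = 0.62 * sqrt(37.1)
= 3.776 MPa

3.776


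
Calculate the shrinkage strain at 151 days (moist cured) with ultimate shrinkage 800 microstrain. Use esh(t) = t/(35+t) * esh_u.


esh(151) = 151 / (35 + 151) * 800
= 151 / 186 * 800
= 649.5 microstrain

649.5


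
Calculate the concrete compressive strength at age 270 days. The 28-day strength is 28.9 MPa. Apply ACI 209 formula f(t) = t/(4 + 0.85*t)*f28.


f(270) = 270 / (4 + 0.85 * 270) * 28.9
= 270 / 233.5 * 28.9
= 33.42 MPa

33.42


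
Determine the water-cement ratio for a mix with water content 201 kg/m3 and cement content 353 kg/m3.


w/c = water / cement
w/c = 201 / 353 = 0.569

0.569


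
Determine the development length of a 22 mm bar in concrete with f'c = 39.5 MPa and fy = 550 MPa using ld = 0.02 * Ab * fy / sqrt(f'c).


Ab = pi * 22^2 / 4 = 380.133 mm2
ld = 0.02 * 380.133 * 550 / sqrt(39.5)
= 665.3 mm

665.3


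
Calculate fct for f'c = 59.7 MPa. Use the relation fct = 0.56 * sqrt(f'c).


fct = 0.56 * sqrt(59.7)
= 0.56 * 7.727
= 4.327 MPa

4.327


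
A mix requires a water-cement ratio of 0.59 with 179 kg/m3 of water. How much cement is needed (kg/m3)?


Cement = water / (w/c)
= 179 / 0.59
= 303.4 kg/m3

303.4


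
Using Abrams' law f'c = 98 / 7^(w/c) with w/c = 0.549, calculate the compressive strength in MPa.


f'c = 98 / 7^0.549
= 98 / 2.91
= 33.67 MPa

33.67


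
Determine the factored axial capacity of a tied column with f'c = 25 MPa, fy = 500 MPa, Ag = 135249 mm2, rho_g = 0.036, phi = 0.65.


Ast = rho * Ag = 0.036 * 135249 = 4868.964 mm2
phi*Pn = 0.65 * 0.80 * (0.85 * 25 * (135249 - 4868.964) + 500 * 4868.964) / 1000
= 2706.63 kN

2706.63


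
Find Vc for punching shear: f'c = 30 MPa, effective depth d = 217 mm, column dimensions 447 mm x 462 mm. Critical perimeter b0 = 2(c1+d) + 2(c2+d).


b0 = 2*(447 + 217) + 2*(462 + 217) = 2686 mm
Vc = 0.33 * sqrt(30) * 2686 * 217 / 1000
= 1053.51 kN

1053.51


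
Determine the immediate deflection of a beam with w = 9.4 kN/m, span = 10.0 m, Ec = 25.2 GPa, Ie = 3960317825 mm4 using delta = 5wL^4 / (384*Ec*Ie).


Convert: L = 10.0 m = 10000 mm, Ec = 25.2 GPa = 25200 MPa
delta = 5 * 9.4 * 10000^4 / (384 * 25200 * 3960317825)
= 12.26 mm

12.26


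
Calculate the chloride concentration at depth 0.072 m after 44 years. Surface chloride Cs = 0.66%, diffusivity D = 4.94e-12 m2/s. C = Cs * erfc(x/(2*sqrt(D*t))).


t_seconds = 44 * 365.25 * 24 * 3600 = 1388534400.0 s
arg = 0.072 / (2 * sqrt(4.94e-12 * 1388534400.0))
= 0.4347
erfc(0.4347) = 0.5387
C = 0.66 * 0.5387 = 0.3556%

0.3556


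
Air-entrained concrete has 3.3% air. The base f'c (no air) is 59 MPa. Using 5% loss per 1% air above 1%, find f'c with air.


Strength loss = (3.3 - 1) * 5 = 11.5%
f'c = 59 * (1 - 11.5/100)
= 52.22 MPa

52.22


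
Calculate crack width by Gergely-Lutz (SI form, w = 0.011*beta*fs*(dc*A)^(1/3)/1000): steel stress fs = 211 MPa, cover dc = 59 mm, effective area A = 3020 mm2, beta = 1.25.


w = 0.011 * beta * fs * (dc * A)^(1/3) / 1000
= 0.011 * 1.25 * 211 * (59 * 3020)^(1/3) / 1000
= 0.163 mm

0.163


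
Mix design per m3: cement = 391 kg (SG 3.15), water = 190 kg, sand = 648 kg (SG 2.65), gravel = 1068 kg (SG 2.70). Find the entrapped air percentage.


Vol cement = 391 / (3.15 * 1000) = 0.124127 m3
Vol water = 190 / 1000 = 0.19 m3
Vol sand = 648 / (2.65 * 1000) = 0.244528 m3
Vol gravel = 1068 / (2.70 * 1000) = 0.395556 m3
Total solid + water volume = 0.954211 m3
Air = (1 - 0.954211) * 100 = 4.58%

4.58


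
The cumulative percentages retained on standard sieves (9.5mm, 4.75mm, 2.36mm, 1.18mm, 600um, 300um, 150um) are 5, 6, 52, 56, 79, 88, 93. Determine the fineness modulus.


FM = sum(cumulative % retained) / 100
= 379 / 100
= 3.79

3.79


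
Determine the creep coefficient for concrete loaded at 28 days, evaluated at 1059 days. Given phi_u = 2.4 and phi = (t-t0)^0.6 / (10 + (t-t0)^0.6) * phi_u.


dt = 1059 - 28 = 1031
phi = 1031^0.6 / (10 + 1031^0.6) * 2.4
= 2.077

2.077


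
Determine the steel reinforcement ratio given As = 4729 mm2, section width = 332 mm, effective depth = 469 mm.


rho = As / (b * d)
= 4729 / (332 * 469)
= 0.0304

0.0304


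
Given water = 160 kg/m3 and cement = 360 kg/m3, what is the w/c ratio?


w/c = water / cement
w/c = 160 / 360 = 0.444

0.444


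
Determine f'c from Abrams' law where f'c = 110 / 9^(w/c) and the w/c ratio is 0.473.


f'c = 110 / 9^0.473
= 110 / 2.827
= 38.91 MPa

38.91


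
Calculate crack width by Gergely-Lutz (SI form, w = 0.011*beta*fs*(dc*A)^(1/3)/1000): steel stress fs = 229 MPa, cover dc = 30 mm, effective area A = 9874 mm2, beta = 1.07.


w = 0.011 * beta * fs * (dc * A)^(1/3) / 1000
= 0.011 * 1.07 * 229 * (30 * 9874)^(1/3) / 1000
= 0.18 mm

0.18


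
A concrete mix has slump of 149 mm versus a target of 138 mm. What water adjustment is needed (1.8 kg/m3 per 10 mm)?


Difference = 138 - 149 = -11 mm
Water adjustment = -11 * 1.8 / 10 = -2.0 kg/m3

-2.0


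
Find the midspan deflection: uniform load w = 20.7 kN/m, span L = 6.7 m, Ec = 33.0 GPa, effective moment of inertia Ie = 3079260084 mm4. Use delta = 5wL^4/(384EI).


Convert: L = 6.7 m = 6700 mm, Ec = 33.0 GPa = 33000 MPa
delta = 5 * 20.7 * 6700^4 / (384 * 33000 * 3079260084)
= 5.35 mm

5.35


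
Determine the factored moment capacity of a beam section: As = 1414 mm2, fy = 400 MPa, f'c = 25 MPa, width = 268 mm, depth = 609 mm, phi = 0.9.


a = As * fy / (0.85 * f'c * b)
= 1414 * 400 / (0.85 * 25 * 268)
= 99.3152 mm
Mn = As * fy * (d - a/2) / 10^6
= 316.3641 kN-m
phi*Mn = 0.9 * 316.3641 = 284.73 kN-m

284.73


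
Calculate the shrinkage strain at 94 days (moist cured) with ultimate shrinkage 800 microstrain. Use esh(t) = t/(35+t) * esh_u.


esh(94) = 94 / (35 + 94) * 800
= 94 / 129 * 800
= 582.9 microstrain

582.9


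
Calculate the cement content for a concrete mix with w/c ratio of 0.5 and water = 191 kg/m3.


Cement = water / (w/c)
= 191 / 0.5
= 382.0 kg/m3

382.0


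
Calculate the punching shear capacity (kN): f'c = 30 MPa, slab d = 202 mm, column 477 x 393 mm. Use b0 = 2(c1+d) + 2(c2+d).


b0 = 2*(477 + 202) + 2*(393 + 202) = 2548 mm
Vc = 0.33 * sqrt(30) * 2548 * 202 / 1000
= 930.31 kN

930.31


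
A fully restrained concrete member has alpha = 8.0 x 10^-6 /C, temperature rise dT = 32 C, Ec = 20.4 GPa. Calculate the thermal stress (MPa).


sigma = alpha * dT * Ec
= 8.0e-6 * 32 * 20.4 * 1000
= 5.222 MPa

5.222


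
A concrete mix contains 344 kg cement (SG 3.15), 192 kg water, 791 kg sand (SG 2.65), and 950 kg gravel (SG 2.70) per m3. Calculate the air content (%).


Vol cement = 344 / (3.15 * 1000) = 0.109206 m3
Vol water = 192 / 1000 = 0.192 m3
Vol sand = 791 / (2.65 * 1000) = 0.298491 m3
Vol gravel = 950 / (2.70 * 1000) = 0.351852 m3
Total solid + water volume = 0.951549 m3
Air = (1 - 0.951549) * 100 = 4.85%

4.85


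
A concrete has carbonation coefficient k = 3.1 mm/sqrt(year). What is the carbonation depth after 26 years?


depth = k * sqrt(t)
= 3.1 * sqrt(26)
= 15.81 mm

15.81


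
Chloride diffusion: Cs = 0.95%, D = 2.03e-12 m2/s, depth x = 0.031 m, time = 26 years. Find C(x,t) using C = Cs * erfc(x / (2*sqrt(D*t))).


t_seconds = 26 * 365.25 * 24 * 3600 = 820497600.0 s
arg = 0.031 / (2 * sqrt(2.03e-12 * 820497600.0))
= 0.3798
erfc(0.3798) = 0.5912
C = 0.95 * 0.5912 = 0.5616%

0.5616


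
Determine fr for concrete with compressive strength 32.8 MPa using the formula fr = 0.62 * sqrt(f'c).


fr = 0.62 * sqrt(32.8)
= 3.551 MPa

3.551


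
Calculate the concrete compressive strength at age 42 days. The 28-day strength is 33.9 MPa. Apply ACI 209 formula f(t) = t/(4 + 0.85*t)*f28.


f(42) = 42 / (4 + 0.85 * 42) * 33.9
= 42 / 39.7 * 33.9
= 35.86 MPa

35.86


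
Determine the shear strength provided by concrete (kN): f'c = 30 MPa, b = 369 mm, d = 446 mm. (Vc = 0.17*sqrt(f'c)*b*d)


Vc = 0.17 * sqrt(30) * 369 * 446 / 1000
= 153.24 kN

153.24


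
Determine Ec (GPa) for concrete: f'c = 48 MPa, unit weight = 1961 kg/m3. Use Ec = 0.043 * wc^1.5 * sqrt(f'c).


Ec = 0.043 * 1961^1.5 * sqrt(48) / 1000
= 25.87 GPa

25.87


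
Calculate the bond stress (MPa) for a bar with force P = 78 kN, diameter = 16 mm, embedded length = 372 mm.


u = P / (pi * db * ld)
= 78 * 1000 / (pi * 16 * 372)
= 4.171 MPa

4.171


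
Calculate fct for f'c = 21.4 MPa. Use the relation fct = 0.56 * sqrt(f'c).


fct = 0.56 * sqrt(21.4)
= 0.56 * 4.626
= 2.591 MPa

2.591


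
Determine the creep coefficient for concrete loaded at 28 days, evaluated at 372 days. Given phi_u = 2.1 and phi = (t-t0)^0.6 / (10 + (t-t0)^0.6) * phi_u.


dt = 372 - 28 = 344
phi = 344^0.6 / (10 + 344^0.6) * 2.1
= 1.615

1.615


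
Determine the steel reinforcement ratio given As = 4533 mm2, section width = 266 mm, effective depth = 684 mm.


rho = As / (b * d)
= 4533 / (266 * 684)
= 0.0249

0.0249


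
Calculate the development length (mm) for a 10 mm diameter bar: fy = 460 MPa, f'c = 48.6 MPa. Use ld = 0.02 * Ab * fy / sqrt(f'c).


Ab = pi * 10^2 / 4 = 78.54 mm2
ld = 0.02 * 78.54 * 460 / sqrt(48.6)
= 103.6 mm

103.6


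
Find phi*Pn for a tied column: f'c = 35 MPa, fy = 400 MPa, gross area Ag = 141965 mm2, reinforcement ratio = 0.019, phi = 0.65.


Ast = rho * Ag = 0.019 * 141965 = 2697.335 mm2
phi*Pn = 0.65 * 0.80 * (0.85 * 35 * (141965 - 2697.335) + 400 * 2697.335) / 1000
= 2715.52 kN

2715.52


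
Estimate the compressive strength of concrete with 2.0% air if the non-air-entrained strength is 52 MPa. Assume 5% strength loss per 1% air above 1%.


Strength loss = (2.0 - 1) * 5 = 5.0%
f'c = 52 * (1 - 5.0/100)
= 49.4 MPa

49.4


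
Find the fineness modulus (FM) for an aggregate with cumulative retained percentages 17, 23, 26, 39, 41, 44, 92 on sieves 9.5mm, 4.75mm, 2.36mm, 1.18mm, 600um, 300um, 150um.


FM = sum(cumulative % retained) / 100
= 282 / 100
= 2.82

2.82


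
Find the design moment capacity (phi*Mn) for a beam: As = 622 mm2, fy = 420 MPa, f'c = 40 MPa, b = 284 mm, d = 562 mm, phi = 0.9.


a = As * fy / (0.85 * f'c * b)
= 622 * 420 / (0.85 * 40 * 284)
= 27.0547 mm
Mn = As * fy * (d - a/2) / 10^6
= 143.283 kN-m
phi*Mn = 0.9 * 143.283 = 128.95 kN-m

128.95


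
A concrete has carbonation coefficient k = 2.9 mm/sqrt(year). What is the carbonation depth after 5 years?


depth = k * sqrt(t)
= 2.9 * sqrt(5)
= 6.48 mm

6.48


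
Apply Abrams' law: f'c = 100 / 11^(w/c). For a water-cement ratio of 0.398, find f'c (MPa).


f'c = 100 / 11^0.398
= 100 / 2.597
= 38.51 MPa

38.51


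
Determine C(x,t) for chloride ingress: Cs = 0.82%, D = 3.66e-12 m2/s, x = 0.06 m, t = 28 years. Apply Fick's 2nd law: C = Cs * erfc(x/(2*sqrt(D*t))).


t_seconds = 28 * 365.25 * 24 * 3600 = 883612800.0 s
arg = 0.06 / (2 * sqrt(3.66e-12 * 883612800.0))
= 0.5275
erfc(0.5275) = 0.4556
C = 0.82 * 0.4556 = 0.3736%

0.3736


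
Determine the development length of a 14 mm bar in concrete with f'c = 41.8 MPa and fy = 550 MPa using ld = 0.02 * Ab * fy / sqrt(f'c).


Ab = pi * 14^2 / 4 = 153.938 mm2
ld = 0.02 * 153.938 * 550 / sqrt(41.8)
= 261.9 mm

261.9


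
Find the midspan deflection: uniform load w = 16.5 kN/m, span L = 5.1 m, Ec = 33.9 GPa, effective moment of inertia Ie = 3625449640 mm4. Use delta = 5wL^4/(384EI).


Convert: L = 5.1 m = 5100 mm, Ec = 33.9 GPa = 33900 MPa
delta = 5 * 16.5 * 5100^4 / (384 * 33900 * 3625449640)
= 1.18 mm

1.18


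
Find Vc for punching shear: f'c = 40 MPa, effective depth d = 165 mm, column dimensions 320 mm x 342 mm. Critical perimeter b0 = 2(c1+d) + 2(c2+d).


b0 = 2*(320 + 165) + 2*(342 + 165) = 1984 mm
Vc = 0.33 * sqrt(40) * 1984 * 165 / 1000
= 683.23 kN

683.23


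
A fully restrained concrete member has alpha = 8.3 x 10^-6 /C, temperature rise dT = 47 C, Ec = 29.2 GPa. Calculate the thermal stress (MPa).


sigma = alpha * dT * Ec
= 8.3e-6 * 47 * 29.2 * 1000
= 11.391 MPa

11.391


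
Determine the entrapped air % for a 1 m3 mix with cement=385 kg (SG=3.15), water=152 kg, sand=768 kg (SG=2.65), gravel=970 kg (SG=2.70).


Vol cement = 385 / (3.15 * 1000) = 0.122222 m3
Vol water = 152 / 1000 = 0.152 m3
Vol sand = 768 / (2.65 * 1000) = 0.289811 m3
Vol gravel = 970 / (2.70 * 1000) = 0.359259 m3
Total solid + water volume = 0.923293 m3
Air = (1 - 0.923293) * 100 = 7.67%

7.67


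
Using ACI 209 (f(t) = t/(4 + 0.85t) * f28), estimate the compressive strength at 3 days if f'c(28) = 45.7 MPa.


f(3) = 3 / (4 + 0.85 * 3) * 45.7
= 3 / 6.55 * 45.7
= 20.93 MPa

20.93


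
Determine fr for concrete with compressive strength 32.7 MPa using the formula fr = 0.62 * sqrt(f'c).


fr = 0.62 * sqrt(32.7)
= 3.545 MPa

3.545


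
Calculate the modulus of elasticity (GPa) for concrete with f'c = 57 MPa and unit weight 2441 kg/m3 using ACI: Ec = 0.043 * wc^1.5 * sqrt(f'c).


Ec = 0.043 * 2441^1.5 * sqrt(57) / 1000
= 39.15 GPa

39.15


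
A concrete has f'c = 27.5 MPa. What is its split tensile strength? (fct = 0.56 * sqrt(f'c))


fct = 0.56 * sqrt(27.5)
= 0.56 * 5.244
= 2.937 MPa

2.937


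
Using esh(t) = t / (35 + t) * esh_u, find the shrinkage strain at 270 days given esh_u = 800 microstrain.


esh(270) = 270 / (35 + 270) * 800
= 270 / 305 * 800
= 708.2 microstrain

708.2


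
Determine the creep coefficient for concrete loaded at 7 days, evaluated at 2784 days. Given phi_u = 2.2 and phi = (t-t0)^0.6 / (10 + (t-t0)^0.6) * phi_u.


dt = 2784 - 7 = 2777
phi = 2777^0.6 / (10 + 2777^0.6) * 2.2
= 2.026

2.026


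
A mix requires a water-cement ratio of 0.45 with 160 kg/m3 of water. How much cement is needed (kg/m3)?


Cement = water / (w/c)
= 160 / 0.45
= 355.6 kg/m3

355.6


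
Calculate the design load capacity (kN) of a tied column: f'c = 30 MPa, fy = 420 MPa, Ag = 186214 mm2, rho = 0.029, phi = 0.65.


Ast = rho * Ag = 0.029 * 186214 = 5400.206 mm2
phi*Pn = 0.65 * 0.80 * (0.85 * 30 * (186214 - 5400.206) + 420 * 5400.206) / 1000
= 3577.0 kN

3577.0


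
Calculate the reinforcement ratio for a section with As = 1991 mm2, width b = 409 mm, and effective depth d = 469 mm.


rho = As / (b * d)
= 1991 / (409 * 469)
= 0.0104

0.0104


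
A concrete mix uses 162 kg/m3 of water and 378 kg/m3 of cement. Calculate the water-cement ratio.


w/c = water / cement
w/c = 162 / 378 = 0.429

0.429


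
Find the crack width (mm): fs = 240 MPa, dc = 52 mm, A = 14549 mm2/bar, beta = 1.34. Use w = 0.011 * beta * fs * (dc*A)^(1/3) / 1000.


w = 0.011 * beta * fs * (dc * A)^(1/3) / 1000
= 0.011 * 1.34 * 240 * (52 * 14549)^(1/3) / 1000
= 0.322 mm

0.322


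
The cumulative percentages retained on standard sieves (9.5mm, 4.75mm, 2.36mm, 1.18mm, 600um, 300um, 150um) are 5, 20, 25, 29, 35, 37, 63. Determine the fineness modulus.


FM = sum(cumulative % retained) / 100
= 214 / 100
= 2.14

2.14


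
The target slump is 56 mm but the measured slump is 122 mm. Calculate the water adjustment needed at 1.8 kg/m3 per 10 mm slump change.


Difference = 56 - 122 = -66 mm
Water adjustment = -66 * 1.8 / 10 = -11.9 kg/m3

-11.9


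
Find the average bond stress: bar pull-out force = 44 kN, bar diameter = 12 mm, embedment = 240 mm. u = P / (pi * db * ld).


u = P / (pi * db * ld)
= 44 * 1000 / (pi * 12 * 240)
= 4.863 MPa

4.863


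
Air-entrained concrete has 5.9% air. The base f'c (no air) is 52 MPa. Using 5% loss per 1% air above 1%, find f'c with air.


Strength loss = (5.9 - 1) * 5 = 24.5%
f'c = 52 * (1 - 24.5/100)
= 39.26 MPa

39.26


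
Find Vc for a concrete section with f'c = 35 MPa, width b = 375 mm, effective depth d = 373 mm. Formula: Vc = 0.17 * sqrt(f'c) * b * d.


Vc = 0.17 * sqrt(35) * 375 * 373 / 1000
= 140.68 kN

140.68


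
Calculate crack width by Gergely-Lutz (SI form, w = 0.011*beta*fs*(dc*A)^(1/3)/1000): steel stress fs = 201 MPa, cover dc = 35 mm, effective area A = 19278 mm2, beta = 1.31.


w = 0.011 * beta * fs * (dc * A)^(1/3) / 1000
= 0.011 * 1.31 * 201 * (35 * 19278)^(1/3) / 1000
= 0.254 mm

0.254


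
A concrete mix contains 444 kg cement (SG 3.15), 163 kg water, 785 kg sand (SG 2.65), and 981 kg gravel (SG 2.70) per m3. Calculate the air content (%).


Vol cement = 444 / (3.15 * 1000) = 0.140952 m3
Vol water = 163 / 1000 = 0.163 m3
Vol sand = 785 / (2.65 * 1000) = 0.296226 m3
Vol gravel = 981 / (2.70 * 1000) = 0.363333 m3
Total solid + water volume = 0.963512 m3
Air = (1 - 0.963512) * 100 = 3.65%

3.65


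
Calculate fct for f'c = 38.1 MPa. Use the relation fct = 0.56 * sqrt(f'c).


fct = 0.56 * sqrt(38.1)
= 0.56 * 6.173
= 3.457 MPa

3.457


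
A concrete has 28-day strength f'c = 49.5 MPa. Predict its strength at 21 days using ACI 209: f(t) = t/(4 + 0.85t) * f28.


f(21) = 21 / (4 + 0.85 * 21) * 49.5
= 21 / 21.85 * 49.5
= 47.57 MPa

47.57


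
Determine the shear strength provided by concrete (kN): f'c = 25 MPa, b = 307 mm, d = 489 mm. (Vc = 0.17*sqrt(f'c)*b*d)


Vc = 0.17 * sqrt(25) * 307 * 489 / 1000
= 127.6 kN

127.6


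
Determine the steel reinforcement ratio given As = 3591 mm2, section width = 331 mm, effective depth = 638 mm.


rho = As / (b * d)
= 3591 / (331 * 638)
= 0.017

0.017


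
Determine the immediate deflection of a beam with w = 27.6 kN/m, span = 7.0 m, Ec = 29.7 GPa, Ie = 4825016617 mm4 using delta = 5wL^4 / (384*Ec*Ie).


Convert: L = 7.0 m = 7000 mm, Ec = 29.7 GPa = 29700 MPa
delta = 5 * 27.6 * 7000^4 / (384 * 29700 * 4825016617)
= 6.02 mm

6.02


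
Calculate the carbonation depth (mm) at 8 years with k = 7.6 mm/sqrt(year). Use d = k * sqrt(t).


depth = k * sqrt(t)
= 7.6 * sqrt(8)
= 21.5 mm

21.5


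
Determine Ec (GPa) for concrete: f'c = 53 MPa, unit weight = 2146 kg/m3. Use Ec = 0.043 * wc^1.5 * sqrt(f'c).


Ec = 0.043 * 2146^1.5 * sqrt(53) / 1000
= 31.12 GPa

31.12


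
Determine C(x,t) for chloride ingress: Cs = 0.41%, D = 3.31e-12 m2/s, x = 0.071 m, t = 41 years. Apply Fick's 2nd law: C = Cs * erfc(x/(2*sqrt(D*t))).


t_seconds = 41 * 365.25 * 24 * 3600 = 1293861600.0 s
arg = 0.071 / (2 * sqrt(3.31e-12 * 1293861600.0))
= 0.5425
erfc(0.5425) = 0.443
C = 0.41 * 0.443 = 0.1816%

0.1816


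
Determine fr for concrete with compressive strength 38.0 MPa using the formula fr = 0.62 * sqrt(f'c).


fr = 0.62 * sqrt(38.0)
= 3.822 MPa

3.822


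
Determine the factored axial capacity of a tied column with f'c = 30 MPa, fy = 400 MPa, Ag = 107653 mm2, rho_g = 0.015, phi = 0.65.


Ast = rho * Ag = 0.015 * 107653 = 1614.795 mm2
phi*Pn = 0.65 * 0.80 * (0.85 * 30 * (107653 - 1614.795) + 400 * 1614.795) / 1000
= 1741.94 kN

1741.94


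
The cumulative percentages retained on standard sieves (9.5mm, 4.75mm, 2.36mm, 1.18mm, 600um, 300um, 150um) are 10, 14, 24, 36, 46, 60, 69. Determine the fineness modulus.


FM = sum(cumulative % retained) / 100
= 259 / 100
= 2.59

2.59


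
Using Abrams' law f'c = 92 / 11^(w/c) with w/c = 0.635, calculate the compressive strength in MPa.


f'c = 92 / 11^0.635
= 92 / 4.584
= 20.07 MPa

20.07


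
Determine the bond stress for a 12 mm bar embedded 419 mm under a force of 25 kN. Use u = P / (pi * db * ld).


u = P / (pi * db * ld)
= 25 * 1000 / (pi * 12 * 419)
= 1.583 MPa

1.583


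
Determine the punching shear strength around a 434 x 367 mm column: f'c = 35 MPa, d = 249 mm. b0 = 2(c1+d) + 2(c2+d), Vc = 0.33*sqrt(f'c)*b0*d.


b0 = 2*(434 + 249) + 2*(367 + 249) = 2598 mm
Vc = 0.33 * sqrt(35) * 2598 * 249 / 1000
= 1262.95 kN

1262.95


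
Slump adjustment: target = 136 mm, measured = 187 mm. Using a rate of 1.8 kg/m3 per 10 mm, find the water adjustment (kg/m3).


Difference = 136 - 187 = -51 mm
Water adjustment = -51 * 1.8 / 10 = -9.2 kg/m3

-9.2


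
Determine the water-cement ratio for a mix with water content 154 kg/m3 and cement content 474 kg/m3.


w/c = water / cement
w/c = 154 / 474 = 0.325

0.325


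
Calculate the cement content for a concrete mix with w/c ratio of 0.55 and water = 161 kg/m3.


Cement = water / (w/c)
= 161 / 0.55
= 292.7 kg/m3

292.7


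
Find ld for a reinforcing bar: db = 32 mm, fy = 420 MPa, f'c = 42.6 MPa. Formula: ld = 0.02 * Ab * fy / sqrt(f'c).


Ab = pi * 32^2 / 4 = 804.248 mm2
ld = 0.02 * 804.248 * 420 / sqrt(42.6)
= 1035.1 mm

1035.1


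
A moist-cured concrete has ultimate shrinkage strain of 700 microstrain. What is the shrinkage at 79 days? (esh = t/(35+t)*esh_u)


esh(79) = 79 / (35 + 79) * 700
= 79 / 114 * 700
= 485.1 microstrain

485.1


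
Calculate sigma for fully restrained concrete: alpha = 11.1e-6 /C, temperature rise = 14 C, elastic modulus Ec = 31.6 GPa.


sigma = alpha * dT * Ec
= 11.1e-6 * 14 * 31.6 * 1000
= 4.911 MPa

4.911


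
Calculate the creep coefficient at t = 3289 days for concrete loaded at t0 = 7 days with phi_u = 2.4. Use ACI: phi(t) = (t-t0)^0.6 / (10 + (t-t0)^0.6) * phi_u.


dt = 3289 - 7 = 3282
phi = 3282^0.6 / (10 + 3282^0.6) * 2.4
= 2.227

2.227


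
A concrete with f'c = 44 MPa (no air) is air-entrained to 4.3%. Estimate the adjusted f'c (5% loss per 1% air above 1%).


Strength loss = (4.3 - 1) * 5 = 16.5%
f'c = 44 * (1 - 16.5/100)
= 36.74 MPa

36.74


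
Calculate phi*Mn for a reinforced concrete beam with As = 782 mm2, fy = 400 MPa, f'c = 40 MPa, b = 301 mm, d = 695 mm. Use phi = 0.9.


a = As * fy / (0.85 * f'c * b)
= 782 * 400 / (0.85 * 40 * 301)
= 30.5648 mm
Mn = As * fy * (d - a/2) / 10^6
= 212.6157 kN-m
phi*Mn = 0.9 * 212.6157 = 191.35 kN-m

191.35


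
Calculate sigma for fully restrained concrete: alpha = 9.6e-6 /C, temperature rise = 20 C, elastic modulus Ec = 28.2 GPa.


sigma = alpha * dT * Ec
= 9.6e-6 * 20 * 28.2 * 1000
= 5.414 MPa

5.414


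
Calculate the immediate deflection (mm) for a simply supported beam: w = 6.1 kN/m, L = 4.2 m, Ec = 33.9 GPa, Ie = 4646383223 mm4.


Convert: L = 4.2 m = 4200 mm, Ec = 33.9 GPa = 33900 MPa
delta = 5 * 6.1 * 4200^4 / (384 * 33900 * 4646383223)
= 0.16 mm

0.16


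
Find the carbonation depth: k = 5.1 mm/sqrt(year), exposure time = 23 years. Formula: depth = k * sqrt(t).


depth = k * sqrt(t)
= 5.1 * sqrt(23)
= 24.46 mm

24.46


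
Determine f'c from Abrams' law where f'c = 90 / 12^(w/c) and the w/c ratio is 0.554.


f'c = 90 / 12^0.554
= 90 / 3.962
= 22.72 MPa

22.72


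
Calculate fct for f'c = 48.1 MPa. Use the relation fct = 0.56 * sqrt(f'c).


fct = 0.56 * sqrt(48.1)
= 0.56 * 6.935
= 3.884 MPa

3.884


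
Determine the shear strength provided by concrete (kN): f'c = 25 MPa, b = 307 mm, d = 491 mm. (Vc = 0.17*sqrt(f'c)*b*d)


Vc = 0.17 * sqrt(25) * 307 * 491 / 1000
= 128.13 kN

128.13


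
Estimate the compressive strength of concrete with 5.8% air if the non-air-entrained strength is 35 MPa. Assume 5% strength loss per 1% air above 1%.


Strength loss = (5.8 - 1) * 5 = 24.0%
f'c = 35 * (1 - 24.0/100)
= 26.6 MPa

26.6


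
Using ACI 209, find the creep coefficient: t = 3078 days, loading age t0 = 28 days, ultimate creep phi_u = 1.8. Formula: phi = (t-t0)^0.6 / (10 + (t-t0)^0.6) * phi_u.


dt = 3078 - 28 = 3050
phi = 3050^0.6 / (10 + 3050^0.6) * 1.8
= 1.665

1.665


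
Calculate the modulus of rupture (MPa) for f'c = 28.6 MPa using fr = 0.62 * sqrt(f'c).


fr = 0.62 * sqrt(28.6)
= 3.316 MPa

3.316


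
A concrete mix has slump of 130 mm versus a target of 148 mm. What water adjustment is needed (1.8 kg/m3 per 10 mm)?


Difference = 148 - 130 = 18 mm
Water adjustment = 18 * 1.8 / 10 = 3.2 kg/m3

3.2


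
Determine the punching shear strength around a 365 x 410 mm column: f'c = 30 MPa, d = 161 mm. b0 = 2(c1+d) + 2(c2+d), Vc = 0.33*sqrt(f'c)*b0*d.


b0 = 2*(365 + 161) + 2*(410 + 161) = 2194 mm
Vc = 0.33 * sqrt(30) * 2194 * 161 / 1000
= 638.46 kN

638.46


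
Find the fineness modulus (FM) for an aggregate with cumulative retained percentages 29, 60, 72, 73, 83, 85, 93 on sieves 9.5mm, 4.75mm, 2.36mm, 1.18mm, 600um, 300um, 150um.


FM = sum(cumulative % retained) / 100
= 495 / 100
= 4.95

4.95


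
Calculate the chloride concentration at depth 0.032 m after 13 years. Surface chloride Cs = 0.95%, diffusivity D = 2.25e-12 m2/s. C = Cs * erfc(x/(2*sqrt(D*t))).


t_seconds = 13 * 365.25 * 24 * 3600 = 410248800.0 s
arg = 0.032 / (2 * sqrt(2.25e-12 * 410248800.0))
= 0.5266
erfc(0.5266) = 0.4564
C = 0.95 * 0.4564 = 0.4336%

0.4336


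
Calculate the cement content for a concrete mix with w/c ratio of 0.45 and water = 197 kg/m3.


Cement = water / (w/c)
= 197 / 0.45
= 437.8 kg/m3

437.8


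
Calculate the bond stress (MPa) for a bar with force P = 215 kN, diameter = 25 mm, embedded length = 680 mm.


u = P / (pi * db * ld)
= 215 * 1000 / (pi * 25 * 680)
= 4.026 MPa

4.026


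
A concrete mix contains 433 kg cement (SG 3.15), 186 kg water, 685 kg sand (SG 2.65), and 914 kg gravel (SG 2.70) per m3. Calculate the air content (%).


Vol cement = 433 / (3.15 * 1000) = 0.13746 m3
Vol water = 186 / 1000 = 0.186 m3
Vol sand = 685 / (2.65 * 1000) = 0.258491 m3
Vol gravel = 914 / (2.70 * 1000) = 0.338519 m3
Total solid + water volume = 0.920469 m3
Air = (1 - 0.920469) * 100 = 7.95%

7.95


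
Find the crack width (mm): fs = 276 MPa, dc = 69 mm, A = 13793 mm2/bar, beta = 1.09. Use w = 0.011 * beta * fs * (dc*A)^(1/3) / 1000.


w = 0.011 * beta * fs * (dc * A)^(1/3) / 1000
= 0.011 * 1.09 * 276 * (69 * 13793)^(1/3) / 1000
= 0.326 mm

0.326


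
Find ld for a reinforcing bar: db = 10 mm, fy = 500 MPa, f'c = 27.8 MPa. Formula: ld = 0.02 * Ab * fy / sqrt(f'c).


Ab = pi * 10^2 / 4 = 78.54 mm2
ld = 0.02 * 78.54 * 500 / sqrt(27.8)
= 149.0 mm

149.0


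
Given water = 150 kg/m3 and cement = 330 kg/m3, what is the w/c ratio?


w/c = water / cement
w/c = 150 / 330 = 0.455

0.455


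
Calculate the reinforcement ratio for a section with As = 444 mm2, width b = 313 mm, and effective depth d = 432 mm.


rho = As / (b * d)
= 444 / (313 * 432)
= 0.0033

0.0033


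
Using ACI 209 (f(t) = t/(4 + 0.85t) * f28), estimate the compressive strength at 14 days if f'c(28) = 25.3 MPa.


f(14) = 14 / (4 + 0.85 * 14) * 25.3
= 14 / 15.9 * 25.3
= 22.28 MPa

22.28


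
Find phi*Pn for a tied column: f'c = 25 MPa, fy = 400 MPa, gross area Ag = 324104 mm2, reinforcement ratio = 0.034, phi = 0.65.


Ast = rho * Ag = 0.034 * 324104 = 11019.536 mm2
phi*Pn = 0.65 * 0.80 * (0.85 * 25 * (324104 - 11019.536) + 400 * 11019.536) / 1000
= 5751.65 kN

5751.65


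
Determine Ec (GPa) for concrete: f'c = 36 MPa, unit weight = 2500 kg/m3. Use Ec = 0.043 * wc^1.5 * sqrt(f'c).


Ec = 0.043 * 2500^1.5 * sqrt(36) / 1000
= 32.25 GPa

32.25


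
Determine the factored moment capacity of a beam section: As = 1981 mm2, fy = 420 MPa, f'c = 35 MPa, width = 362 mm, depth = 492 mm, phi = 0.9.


a = As * fy / (0.85 * f'c * b)
= 1981 * 420 / (0.85 * 35 * 362)
= 77.2571 mm
Mn = As * fy * (d - a/2) / 10^6
= 377.2141 kN-m
phi*Mn = 0.9 * 377.2141 = 339.49 kN-m

339.49


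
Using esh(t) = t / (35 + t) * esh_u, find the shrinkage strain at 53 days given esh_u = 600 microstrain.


esh(53) = 53 / (35 + 53) * 600
= 53 / 88 * 600
= 361.4 microstrain

361.4


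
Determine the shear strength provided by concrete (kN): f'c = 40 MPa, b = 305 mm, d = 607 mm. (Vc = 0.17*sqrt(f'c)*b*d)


Vc = 0.17 * sqrt(40) * 305 * 607 / 1000
= 199.05 kN

199.05


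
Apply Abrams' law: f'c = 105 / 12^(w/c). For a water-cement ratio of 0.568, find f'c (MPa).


f'c = 105 / 12^0.568
= 105 / 4.102
= 25.6 MPa

25.6


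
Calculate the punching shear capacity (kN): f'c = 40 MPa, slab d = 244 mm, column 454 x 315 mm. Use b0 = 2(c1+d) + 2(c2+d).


b0 = 2*(454 + 244) + 2*(315 + 244) = 2514 mm
Vc = 0.33 * sqrt(40) * 2514 * 244 / 1000
= 1280.26 kN

1280.26


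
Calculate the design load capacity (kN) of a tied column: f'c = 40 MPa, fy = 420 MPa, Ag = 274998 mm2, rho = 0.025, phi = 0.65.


Ast = rho * Ag = 0.025 * 274998 = 6874.95 mm2
phi*Pn = 0.65 * 0.80 * (0.85 * 40 * (274998 - 6874.95) + 420 * 6874.95) / 1000
= 6241.9 kN

6241.9


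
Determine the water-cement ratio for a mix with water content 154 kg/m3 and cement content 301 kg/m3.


w/c = water / cement
w/c = 154 / 301 = 0.512

0.512


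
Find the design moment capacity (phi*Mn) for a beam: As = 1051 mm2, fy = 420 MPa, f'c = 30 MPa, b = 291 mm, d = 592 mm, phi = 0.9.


a = As * fy / (0.85 * f'c * b)
= 1051 * 420 / (0.85 * 30 * 291)
= 59.4866 mm
Mn = As * fy * (d - a/2) / 10^6
= 248.1914 kN-m
phi*Mn = 0.9 * 248.1914 = 223.37 kN-m

223.37


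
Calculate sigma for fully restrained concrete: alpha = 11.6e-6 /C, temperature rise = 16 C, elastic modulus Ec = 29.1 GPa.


sigma = alpha * dT * Ec
= 11.6e-6 * 16 * 29.1 * 1000
= 5.401 MPa

5.401


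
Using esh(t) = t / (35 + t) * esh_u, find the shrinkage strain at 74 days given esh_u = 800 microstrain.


esh(74) = 74 / (35 + 74) * 800
= 74 / 109 * 800
= 543.1 microstrain

543.1


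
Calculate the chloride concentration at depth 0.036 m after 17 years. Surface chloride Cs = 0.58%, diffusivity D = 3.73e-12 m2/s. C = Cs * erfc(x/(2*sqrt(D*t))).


t_seconds = 17 * 365.25 * 24 * 3600 = 536479200.0 s
arg = 0.036 / (2 * sqrt(3.73e-12 * 536479200.0))
= 0.4024
erfc(0.4024) = 0.5693
C = 0.58 * 0.5693 = 0.3302%

0.3302


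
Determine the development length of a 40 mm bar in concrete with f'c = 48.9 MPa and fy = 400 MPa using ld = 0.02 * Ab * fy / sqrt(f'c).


Ab = pi * 40^2 / 4 = 1256.637 mm2
ld = 0.02 * 1256.637 * 400 / sqrt(48.9)
= 1437.6 mm

1437.6


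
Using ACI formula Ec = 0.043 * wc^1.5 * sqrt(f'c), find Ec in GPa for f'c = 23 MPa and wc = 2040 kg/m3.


Ec = 0.043 * 2040^1.5 * sqrt(23) / 1000
= 19.0 GPa

19.0


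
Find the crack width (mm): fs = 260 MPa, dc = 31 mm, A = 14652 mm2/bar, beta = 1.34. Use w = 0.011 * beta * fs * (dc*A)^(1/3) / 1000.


w = 0.011 * beta * fs * (dc * A)^(1/3) / 1000
= 0.011 * 1.34 * 260 * (31 * 14652)^(1/3) / 1000
= 0.295 mm

0.295


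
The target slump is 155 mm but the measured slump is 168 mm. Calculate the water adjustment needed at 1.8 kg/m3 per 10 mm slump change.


Difference = 155 - 168 = -13 mm
Water adjustment = -13 * 1.8 / 10 = -2.3 kg/m3

-2.3


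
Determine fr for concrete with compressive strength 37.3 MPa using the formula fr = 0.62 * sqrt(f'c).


fr = 0.62 * sqrt(37.3)
= 3.787 MPa

3.787


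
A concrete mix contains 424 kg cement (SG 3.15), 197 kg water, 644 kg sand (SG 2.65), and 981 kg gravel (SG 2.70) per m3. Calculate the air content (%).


Vol cement = 424 / (3.15 * 1000) = 0.134603 m3
Vol water = 197 / 1000 = 0.197 m3
Vol sand = 644 / (2.65 * 1000) = 0.243019 m3
Vol gravel = 981 / (2.70 * 1000) = 0.363333 m3
Total solid + water volume = 0.937955 m3
Air = (1 - 0.937955) * 100 = 6.2%

6.2


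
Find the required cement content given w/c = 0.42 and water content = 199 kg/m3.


Cement = water / (w/c)
= 199 / 0.42
= 473.8 kg/m3

473.8


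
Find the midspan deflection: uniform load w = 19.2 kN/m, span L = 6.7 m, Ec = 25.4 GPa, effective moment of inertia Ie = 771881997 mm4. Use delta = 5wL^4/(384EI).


Convert: L = 6.7 m = 6700 mm, Ec = 25.4 GPa = 25400 MPa
delta = 5 * 19.2 * 6700^4 / (384 * 25400 * 771881997)
= 25.7 mm

25.7


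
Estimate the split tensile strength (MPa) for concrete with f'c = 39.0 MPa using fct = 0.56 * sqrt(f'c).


fct = 0.56 * sqrt(39.0)
= 0.56 * 6.245
= 3.497 MPa

3.497


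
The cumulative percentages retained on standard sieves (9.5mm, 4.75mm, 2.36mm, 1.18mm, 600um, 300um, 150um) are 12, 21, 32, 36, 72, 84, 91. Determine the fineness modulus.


FM = sum(cumulative % retained) / 100
= 348 / 100
= 3.48

3.48


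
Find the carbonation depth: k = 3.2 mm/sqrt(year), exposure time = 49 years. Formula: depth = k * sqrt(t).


depth = k * sqrt(t)
= 3.2 * sqrt(49)
= 22.4 mm

22.4


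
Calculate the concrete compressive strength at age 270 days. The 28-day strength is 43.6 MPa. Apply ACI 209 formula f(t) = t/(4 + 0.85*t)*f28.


f(270) = 270 / (4 + 0.85 * 270) * 43.6
= 270 / 233.5 * 43.6
= 50.42 MPa

50.42


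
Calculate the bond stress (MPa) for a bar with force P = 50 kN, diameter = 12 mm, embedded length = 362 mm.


u = P / (pi * db * ld)
= 50 * 1000 / (pi * 12 * 362)
= 3.664 MPa

3.664


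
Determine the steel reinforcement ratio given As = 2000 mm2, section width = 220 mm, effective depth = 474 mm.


rho = As / (b * d)
= 2000 / (220 * 474)
= 0.0192

0.0192


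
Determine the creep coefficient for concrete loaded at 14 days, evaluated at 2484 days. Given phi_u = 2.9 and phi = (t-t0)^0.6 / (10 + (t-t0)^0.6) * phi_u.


dt = 2484 - 14 = 2470
phi = 2470^0.6 / (10 + 2470^0.6) * 2.9
= 2.655

2.655


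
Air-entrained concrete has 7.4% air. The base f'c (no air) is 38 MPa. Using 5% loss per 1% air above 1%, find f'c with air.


Strength loss = (7.4 - 1) * 5 = 32.0%
f'c = 38 * (1 - 32.0/100)
= 25.84 MPa

25.84


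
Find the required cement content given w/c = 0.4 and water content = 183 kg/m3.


Cement = water / (w/c)
= 183 / 0.4
= 457.5 kg/m3

457.5


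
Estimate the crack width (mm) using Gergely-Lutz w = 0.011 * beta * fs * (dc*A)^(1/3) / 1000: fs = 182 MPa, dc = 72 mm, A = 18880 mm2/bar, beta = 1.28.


w = 0.011 * beta * fs * (dc * A)^(1/3) / 1000
= 0.011 * 1.28 * 182 * (72 * 18880)^(1/3) / 1000
= 0.284 mm

0.284


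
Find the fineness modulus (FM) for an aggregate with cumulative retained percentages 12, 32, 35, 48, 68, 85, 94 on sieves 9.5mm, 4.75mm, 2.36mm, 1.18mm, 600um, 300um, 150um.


FM = sum(cumulative % retained) / 100
= 374 / 100
= 3.74

3.74


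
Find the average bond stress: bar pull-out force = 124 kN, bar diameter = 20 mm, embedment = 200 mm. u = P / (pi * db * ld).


u = P / (pi * db * ld)
= 124 * 1000 / (pi * 20 * 200)
= 9.868 MPa

9.868


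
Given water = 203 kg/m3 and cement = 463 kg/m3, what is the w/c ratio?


w/c = water / cement
w/c = 203 / 463 = 0.438

0.438


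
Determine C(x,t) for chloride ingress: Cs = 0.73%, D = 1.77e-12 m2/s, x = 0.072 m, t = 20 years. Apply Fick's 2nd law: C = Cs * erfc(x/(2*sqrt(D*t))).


t_seconds = 20 * 365.25 * 24 * 3600 = 631152000.0 s
arg = 0.072 / (2 * sqrt(1.77e-12 * 631152000.0))
= 1.0771
erfc(1.0771) = 0.1277
C = 0.73 * 0.1277 = 0.0932%

0.0932


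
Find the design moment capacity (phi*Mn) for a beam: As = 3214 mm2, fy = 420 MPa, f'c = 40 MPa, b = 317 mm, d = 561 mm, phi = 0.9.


a = As * fy / (0.85 * f'c * b)
= 3214 * 420 / (0.85 * 40 * 317)
= 125.244 mm
Mn = As * fy * (d - a/2) / 10^6
= 672.7505 kN-m
phi*Mn = 0.9 * 672.7505 = 605.48 kN-m

605.48


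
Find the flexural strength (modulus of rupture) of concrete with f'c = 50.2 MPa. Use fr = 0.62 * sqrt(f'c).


fr = 0.62 * sqrt(50.2)
= 4.393 MPa

4.393


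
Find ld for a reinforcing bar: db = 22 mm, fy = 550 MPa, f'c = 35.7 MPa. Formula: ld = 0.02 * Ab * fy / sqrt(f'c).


Ab = pi * 22^2 / 4 = 380.133 mm2
ld = 0.02 * 380.133 * 550 / sqrt(35.7)
= 699.8 mm

699.8


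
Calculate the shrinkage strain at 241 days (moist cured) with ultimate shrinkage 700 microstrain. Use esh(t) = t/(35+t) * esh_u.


esh(241) = 241 / (35 + 241) * 700
= 241 / 276 * 700
= 611.2 microstrain

611.2


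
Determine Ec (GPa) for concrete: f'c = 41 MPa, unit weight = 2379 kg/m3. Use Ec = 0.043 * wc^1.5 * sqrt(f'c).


Ec = 0.043 * 2379^1.5 * sqrt(41) / 1000
= 31.95 GPa

31.95


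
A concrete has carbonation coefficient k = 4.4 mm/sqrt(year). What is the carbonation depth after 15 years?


depth = k * sqrt(t)
= 4.4 * sqrt(15)
= 17.04 mm

17.04


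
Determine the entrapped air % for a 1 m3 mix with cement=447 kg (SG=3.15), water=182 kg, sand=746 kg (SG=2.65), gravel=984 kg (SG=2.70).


Vol cement = 447 / (3.15 * 1000) = 0.141905 m3
Vol water = 182 / 1000 = 0.182 m3
Vol sand = 746 / (2.65 * 1000) = 0.281509 m3
Vol gravel = 984 / (2.70 * 1000) = 0.364444 m3
Total solid + water volume = 0.969859 m3
Air = (1 - 0.969859) * 100 = 3.01%

3.01


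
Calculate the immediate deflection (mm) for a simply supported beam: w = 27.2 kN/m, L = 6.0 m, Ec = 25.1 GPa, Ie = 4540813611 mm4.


Convert: L = 6.0 m = 6000 mm, Ec = 25.1 GPa = 25100 MPa
delta = 5 * 27.2 * 6000^4 / (384 * 25100 * 4540813611)
= 4.03 mm

4.03


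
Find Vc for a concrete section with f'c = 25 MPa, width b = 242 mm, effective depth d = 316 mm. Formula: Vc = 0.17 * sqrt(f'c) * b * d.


Vc = 0.17 * sqrt(25) * 242 * 316 / 1000
= 65.0 kN

65.0


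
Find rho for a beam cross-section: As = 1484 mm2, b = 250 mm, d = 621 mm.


rho = As / (b * d)
= 1484 / (250 * 621)
= 0.0096

0.0096


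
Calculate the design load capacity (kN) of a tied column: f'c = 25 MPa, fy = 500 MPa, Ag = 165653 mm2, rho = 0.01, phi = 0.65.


Ast = rho * Ag = 0.01 * 165653 = 1656.53 mm2
phi*Pn = 0.65 * 0.80 * (0.85 * 25 * (165653 - 1656.53) + 500 * 1656.53) / 1000
= 2242.86 kN

2242.86


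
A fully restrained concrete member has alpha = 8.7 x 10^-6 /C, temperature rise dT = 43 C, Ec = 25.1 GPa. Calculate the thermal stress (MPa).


sigma = alpha * dT * Ec
= 8.7e-6 * 43 * 25.1 * 1000
= 9.39 MPa

9.39


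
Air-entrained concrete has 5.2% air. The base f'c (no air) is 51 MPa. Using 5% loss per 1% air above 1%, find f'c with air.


Strength loss = (5.2 - 1) * 5 = 21.0%
f'c = 51 * (1 - 21.0/100)
= 40.29 MPa

40.29


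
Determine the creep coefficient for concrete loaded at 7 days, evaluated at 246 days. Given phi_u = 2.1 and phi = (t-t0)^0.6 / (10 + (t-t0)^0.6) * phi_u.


dt = 246 - 7 = 239
phi = 239^0.6 / (10 + 239^0.6) * 2.1
= 1.528

1.528


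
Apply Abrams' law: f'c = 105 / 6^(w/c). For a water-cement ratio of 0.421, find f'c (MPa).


f'c = 105 / 6^0.421
= 105 / 2.126
= 49.38 MPa

49.38


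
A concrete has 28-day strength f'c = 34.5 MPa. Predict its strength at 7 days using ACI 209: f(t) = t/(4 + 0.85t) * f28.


f(7) = 7 / (4 + 0.85 * 7) * 34.5
= 7 / 9.95 * 34.5
= 24.27 MPa

24.27


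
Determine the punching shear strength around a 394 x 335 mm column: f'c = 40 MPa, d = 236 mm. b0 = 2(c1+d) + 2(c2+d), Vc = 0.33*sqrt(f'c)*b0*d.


b0 = 2*(394 + 236) + 2*(335 + 236) = 2402 mm
Vc = 0.33 * sqrt(40) * 2402 * 236 / 1000
= 1183.12 kN

1183.12


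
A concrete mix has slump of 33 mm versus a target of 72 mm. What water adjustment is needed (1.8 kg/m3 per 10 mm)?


Difference = 72 - 33 = 39 mm
Water adjustment = 39 * 1.8 / 10 = 7.0 kg/m3

7.0
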